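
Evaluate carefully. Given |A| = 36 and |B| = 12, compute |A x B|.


The Cartesian product A x B contains all ordered pairs (a, b).
|A x B| = |A| * |B| = 36 * 12 = 432

432


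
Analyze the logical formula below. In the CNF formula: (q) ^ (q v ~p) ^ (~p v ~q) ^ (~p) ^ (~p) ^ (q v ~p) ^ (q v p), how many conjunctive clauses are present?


A CNF formula is a conjunction of clauses.
Clauses are separated by ^.
Counting the conjuncts: 7 clauses.

7


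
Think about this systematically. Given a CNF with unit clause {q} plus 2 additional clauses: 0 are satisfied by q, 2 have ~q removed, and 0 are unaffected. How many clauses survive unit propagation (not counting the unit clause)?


Satisfied (removed): 0
Shortened (remain): 2
Unchanged (remain): 0
Remaining = 2 + 0 = 2

2


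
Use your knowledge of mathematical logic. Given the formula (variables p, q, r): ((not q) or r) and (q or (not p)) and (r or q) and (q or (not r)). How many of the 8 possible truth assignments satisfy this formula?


Evaluate all 8 assignments for p, q, r:
p=0, q=0, r=0: 0
p=0, q=0, r=1: 0
p=0, q=1, r=0: 0
p=0, q=1, r=1: 1
p=1, q=0, r=0: 0
p=1, q=0, r=1: 0
p=1, q=1, r=0: 0
p=1, q=1, r=1: 1
Satisfying count = 2

2


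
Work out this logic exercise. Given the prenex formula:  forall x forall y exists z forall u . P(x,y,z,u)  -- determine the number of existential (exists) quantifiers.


Quantifier prefix: forall x forall y exists z forall u
Mark each quantifier type:
  U U E U
Universal count = 3, Existential count = 1
Asked for existential (exists) quantifiers: 1

1


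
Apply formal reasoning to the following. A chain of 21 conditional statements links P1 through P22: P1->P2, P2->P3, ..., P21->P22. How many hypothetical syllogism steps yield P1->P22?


With 21 implications in a chain connecting 22 propositions:
P1->P2, P2->P3, ..., P21->P22
Steps needed = (number of implications) - 1 = 21 - 1 = 20

20


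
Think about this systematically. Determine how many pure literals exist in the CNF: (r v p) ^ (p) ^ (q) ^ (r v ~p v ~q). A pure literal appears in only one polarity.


Check each variable for pure literal status:
p: mixed (not pure)
q: mixed (not pure)
r: pure positive
Pure literal count = 1

1


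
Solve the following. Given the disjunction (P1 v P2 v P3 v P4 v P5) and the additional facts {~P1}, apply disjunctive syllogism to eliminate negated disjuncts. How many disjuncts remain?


Original disjuncts (5): P1, P2, P3, P4, P5
Negated (eliminate): ~P1
Remaining disjuncts: P2, P3, P4, P5
Count = 5 - 1 = 4

4


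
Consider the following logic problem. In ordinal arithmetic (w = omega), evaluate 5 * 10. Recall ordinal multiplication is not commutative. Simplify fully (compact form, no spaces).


Compute 5 * 10.
Ordinal * is associative and left-distributive over +, but NOT commutative; for finite n>1, n*w = w but w*n stays w*n.
Both finite; ordinal * agrees with natural *: 5 * 10 = 50.
Result = 50

50


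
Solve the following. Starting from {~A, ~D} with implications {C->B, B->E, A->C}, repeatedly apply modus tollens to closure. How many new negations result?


Initial negated facts: {~A, ~D}
Apply modus tollens to closure:
  (no implication fires)
Final negated: {~A, ~D}
New negations: {(none)}
Count = 0

0


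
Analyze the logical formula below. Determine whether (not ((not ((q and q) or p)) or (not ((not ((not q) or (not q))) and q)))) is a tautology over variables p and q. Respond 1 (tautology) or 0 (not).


Check all 4 assignments:
p=0, q=0: 0
p=0, q=1: 1
p=1, q=0: 0
p=1, q=1: 1
Satisfying count = 2/4.
Tautology iff count = 4: no.

0


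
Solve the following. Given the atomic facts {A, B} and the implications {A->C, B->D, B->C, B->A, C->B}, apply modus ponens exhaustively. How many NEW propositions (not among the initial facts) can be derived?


Initial facts: {A, B}
Apply modus ponens to closure:
  A and A->C  =>  C
  B and B->D  =>  D
Final known: {A, B, C, D}
New propositions: {C, D}
Count = 2

2


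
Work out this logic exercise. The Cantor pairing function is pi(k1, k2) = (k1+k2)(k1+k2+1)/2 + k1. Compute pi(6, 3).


k1 + k2 = 9
(k1+k2)(k1+k2+1)/2 = 9 * 10 / 2 = 45
pi = 45 + 6 = 51

51


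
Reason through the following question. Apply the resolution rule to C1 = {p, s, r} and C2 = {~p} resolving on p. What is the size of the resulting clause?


Remove p from C1 and ~p from C2.
C1 remainder: {s, r}
C2 remainder: {}
Union (resolvent): {r, s}
Resolvent has 2 literal(s).

2


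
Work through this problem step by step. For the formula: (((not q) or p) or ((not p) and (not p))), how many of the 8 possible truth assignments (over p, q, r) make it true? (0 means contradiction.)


Check all 8 assignments:
p=0, q=0, r=0: 1
p=0, q=0, r=1: 1
p=0, q=1, r=0: 1
p=0, q=1, r=1: 1
p=1, q=0, r=0: 1
p=1, q=0, r=1: 1
p=1, q=1, r=0: 1
p=1, q=1, r=1: 1
Count of True = 8

8


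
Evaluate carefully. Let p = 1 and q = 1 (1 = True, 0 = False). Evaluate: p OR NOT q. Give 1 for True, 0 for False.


p = 1, q = 1
Operation: p OR NOT q
Evaluate: 1 OR NOT 1 = 1

1


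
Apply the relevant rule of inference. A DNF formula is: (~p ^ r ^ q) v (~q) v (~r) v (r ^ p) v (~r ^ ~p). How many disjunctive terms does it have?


A DNF formula is a disjunction of terms (conjunctions).
Terms are separated by v.
Counting the disjuncts: 5 terms.

5


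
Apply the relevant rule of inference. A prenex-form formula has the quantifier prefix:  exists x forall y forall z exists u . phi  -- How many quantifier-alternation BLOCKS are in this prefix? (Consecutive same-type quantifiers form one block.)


Quantifier-type sequence: E A A E  (A=forall, E=exists)
Group into maximal same-type runs:
  Ex1 | Ax2 | Ex1
Number of blocks = 3

3


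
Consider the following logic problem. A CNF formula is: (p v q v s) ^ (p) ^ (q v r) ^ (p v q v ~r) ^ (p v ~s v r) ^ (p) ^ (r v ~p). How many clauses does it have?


A CNF formula is a conjunction of clauses.
Clauses are separated by ^.
Counting the conjuncts: 7 clauses.

7


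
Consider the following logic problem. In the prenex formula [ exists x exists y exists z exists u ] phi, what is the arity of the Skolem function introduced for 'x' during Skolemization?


Quantifier prefix: exists x exists y exists z exists u
'x' is existentially quantified at position 1.
No universal quantifiers precede it.
Skolem function arity = 0 (a Skolem constant)

0


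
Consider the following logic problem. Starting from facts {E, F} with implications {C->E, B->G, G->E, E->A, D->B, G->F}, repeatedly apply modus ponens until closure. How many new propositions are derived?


Initial facts: {E, F}
Apply modus ponens to closure:
  E and E->A  =>  A
Final known: {A, E, F}
New propositions: {A}
Count = 1

1


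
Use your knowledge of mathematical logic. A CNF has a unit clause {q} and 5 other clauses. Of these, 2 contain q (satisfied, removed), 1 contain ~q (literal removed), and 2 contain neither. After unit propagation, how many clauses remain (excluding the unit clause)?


Satisfied (removed): 2
Shortened (remain): 1
Unchanged (remain): 2
Remaining = 1 + 2 = 3

3


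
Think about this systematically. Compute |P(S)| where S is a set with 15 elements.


The power set of a set with n elements has 2^n elements.
|P(S)| = 2^15 = 32768

32768


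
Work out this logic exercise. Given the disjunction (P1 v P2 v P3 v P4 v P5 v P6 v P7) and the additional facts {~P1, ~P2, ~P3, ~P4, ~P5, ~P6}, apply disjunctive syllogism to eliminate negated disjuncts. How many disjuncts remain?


Original disjuncts (7): P1, P2, P3, P4, P5, P6, P7
Negated (eliminate): ~P1, ~P2, ~P3, ~P4, ~P5, ~P6
Remaining disjuncts: P7
Count = 7 - 6 = 1

1


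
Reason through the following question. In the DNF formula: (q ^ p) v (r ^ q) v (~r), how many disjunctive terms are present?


A DNF formula is a disjunction of terms (conjunctions).
Terms are separated by v.
Counting the disjuncts: 3 terms.

3


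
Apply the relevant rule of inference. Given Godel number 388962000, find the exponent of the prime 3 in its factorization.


Factorize 388962000 by dividing by 3 repeatedly.
Division steps: 3 divides 388962000 exactly 4 time(s).
Exponent of 3 = 4

4


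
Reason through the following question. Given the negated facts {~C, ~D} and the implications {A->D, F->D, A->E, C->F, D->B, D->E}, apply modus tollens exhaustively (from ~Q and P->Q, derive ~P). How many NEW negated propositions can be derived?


Initial negated facts: {~C, ~D}
Apply modus tollens to closure:
  ~D and A->D  =>  ~A
  ~D and F->D  =>  ~F
Final negated: {~A, ~C, ~D, ~F}
New negations: {~A, ~F}
Count = 2

2


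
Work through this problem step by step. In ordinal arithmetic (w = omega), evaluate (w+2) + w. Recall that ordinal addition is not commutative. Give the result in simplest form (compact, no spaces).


Compute (w+2) + w.
Ordinal + is associative but NOT commutative; for finite n>0, n + w = w but w + n stays w+n.
(w+2) + w = w + (2+w) = w + w = w*2 (the finite tail 2 is absorbed by the right w).
Result = w*2

w*2


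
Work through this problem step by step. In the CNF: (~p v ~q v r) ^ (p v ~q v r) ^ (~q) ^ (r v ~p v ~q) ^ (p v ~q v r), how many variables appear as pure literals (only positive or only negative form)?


Check each variable for pure literal status:
p: mixed (not pure)
q: pure negative
r: pure positive
Pure literal count = 2

2


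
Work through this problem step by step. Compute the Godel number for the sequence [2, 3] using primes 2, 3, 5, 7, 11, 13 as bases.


Encode each element as an exponent of the corresponding prime:
  2^2 = 4
  3^3 = 27
Product = 4 * 27 = 108

108


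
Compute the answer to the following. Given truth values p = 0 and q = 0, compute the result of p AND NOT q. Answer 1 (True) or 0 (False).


p = 0, q = 0
Operation: p AND NOT q
Evaluate: 0 AND NOT 0 = 0

0


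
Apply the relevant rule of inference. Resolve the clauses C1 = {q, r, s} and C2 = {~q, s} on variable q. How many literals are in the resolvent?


Remove q from C1 and ~q from C2.
C1 remainder: {r, s}
C2 remainder: {s}
Union (resolvent): {r, s}
Resolvent has 2 literal(s).

2


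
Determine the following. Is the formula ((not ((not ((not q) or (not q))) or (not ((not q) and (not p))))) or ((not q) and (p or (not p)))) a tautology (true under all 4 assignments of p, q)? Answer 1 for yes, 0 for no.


Check all 4 assignments:
p=0, q=0: 1
p=0, q=1: 0
p=1, q=0: 1
p=1, q=1: 0
Satisfying count = 2/4.
Tautology iff count = 4: no.

0


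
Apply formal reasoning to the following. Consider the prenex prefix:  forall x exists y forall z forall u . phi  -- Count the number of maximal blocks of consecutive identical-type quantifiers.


Quantifier-type sequence: A E A A  (A=forall, E=exists)
Group into maximal same-type runs:
  Ax1 | Ex1 | Ax2
Number of blocks = 3

3


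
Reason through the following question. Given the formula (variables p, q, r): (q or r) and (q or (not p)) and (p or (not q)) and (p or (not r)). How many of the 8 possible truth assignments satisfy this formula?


Evaluate all 8 assignments for p, q, r:
p=0, q=0, r=0: 0
p=0, q=0, r=1: 0
p=0, q=1, r=0: 0
p=0, q=1, r=1: 0
p=1, q=0, r=0: 0
p=1, q=0, r=1: 0
p=1, q=1, r=0: 1
p=1, q=1, r=1: 1
Satisfying count = 2

2


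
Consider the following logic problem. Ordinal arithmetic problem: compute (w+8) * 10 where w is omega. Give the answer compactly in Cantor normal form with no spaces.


Compute (w+8) * 10.
Ordinal * is associative and left-distributive over +, but NOT commutative; for finite n>1, n*w = w but w*n stays w*n.
(w+8) * 10 = (w+8) repeated 10 times. Each intermediate +8 is absorbed by the following w; only the last survives: w*10+8.
Result = w*10+8

w*10+8


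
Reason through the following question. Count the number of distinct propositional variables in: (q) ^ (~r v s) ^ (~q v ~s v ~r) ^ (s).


Identify each variable that appears in the formula.
Variables found: q, r, s
Count = 3

3


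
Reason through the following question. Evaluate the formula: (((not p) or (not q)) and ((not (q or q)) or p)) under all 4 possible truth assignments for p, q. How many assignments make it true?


Check all 4 assignments:
p=0, q=0: 1
p=0, q=1: 0
p=1, q=0: 1
p=1, q=1: 0
Count of True = 2

2


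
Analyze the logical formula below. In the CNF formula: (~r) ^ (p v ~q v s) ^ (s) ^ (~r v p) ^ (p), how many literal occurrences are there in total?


Counting literals in each clause:
Clause 1: 1 literal(s)
Clause 2: 3 literal(s)
Clause 3: 1 literal(s)
Clause 4: 2 literal(s)
Clause 5: 1 literal(s)
Total = 8

8


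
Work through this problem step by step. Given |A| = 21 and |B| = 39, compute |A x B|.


The Cartesian product A x B contains all ordered pairs (a, b).
|A x B| = |A| * |B| = 21 * 39 = 819

819


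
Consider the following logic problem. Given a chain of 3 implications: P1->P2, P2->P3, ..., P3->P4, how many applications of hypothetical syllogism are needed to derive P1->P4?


With 3 implications in a chain connecting 4 propositions:
P1->P2, P2->P3, ..., P3->P4
Steps needed = (number of implications) - 1 = 3 - 1 = 2

2


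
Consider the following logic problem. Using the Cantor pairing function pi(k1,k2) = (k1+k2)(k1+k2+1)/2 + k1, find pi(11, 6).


k1 + k2 = 17
(k1+k2)(k1+k2+1)/2 = 17 * 18 / 2 = 153
pi = 153 + 11 = 164

164


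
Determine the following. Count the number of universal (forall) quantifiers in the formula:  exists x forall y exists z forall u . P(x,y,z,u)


Quantifier prefix: exists x forall y exists z forall u
Mark each quantifier type:
  E U E U
Universal count = 2, Existential count = 2
Asked for universal (forall) quantifiers: 2

2


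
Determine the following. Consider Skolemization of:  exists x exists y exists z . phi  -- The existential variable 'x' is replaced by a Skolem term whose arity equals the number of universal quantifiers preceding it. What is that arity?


Quantifier prefix: exists x exists y exists z
'x' is existentially quantified at position 1.
No universal quantifiers precede it.
Skolem function arity = 0 (a Skolem constant)

0


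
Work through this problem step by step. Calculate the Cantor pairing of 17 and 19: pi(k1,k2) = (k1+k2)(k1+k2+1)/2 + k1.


k1 + k2 = 36
(k1+k2)(k1+k2+1)/2 = 36 * 37 / 2 = 666
pi = 666 + 17 = 683

683


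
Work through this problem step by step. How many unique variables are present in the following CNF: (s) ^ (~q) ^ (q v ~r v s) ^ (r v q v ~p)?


Identify each variable that appears in the formula.
Variables found: p, q, r, s
Count = 4

4


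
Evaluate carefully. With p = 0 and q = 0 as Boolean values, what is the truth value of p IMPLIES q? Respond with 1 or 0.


p = 0, q = 0
Operation: p IMPLIES q
Evaluate: 0 IMPLIES 0 = 1

1


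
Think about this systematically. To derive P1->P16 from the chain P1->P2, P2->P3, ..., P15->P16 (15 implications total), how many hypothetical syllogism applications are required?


With 15 implications in a chain connecting 16 propositions:
P1->P2, P2->P3, ..., P15->P16
Steps needed = (number of implications) - 1 = 15 - 1 = 14

14


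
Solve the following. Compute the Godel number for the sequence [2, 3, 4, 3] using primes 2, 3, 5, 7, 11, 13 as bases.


Encode each element as an exponent of the corresponding prime:
  2^2 = 4
  3^3 = 27
  5^4 = 625
  7^3 = 343
Product = 4 * 27 * 625 * 343 = 23152500

23152500


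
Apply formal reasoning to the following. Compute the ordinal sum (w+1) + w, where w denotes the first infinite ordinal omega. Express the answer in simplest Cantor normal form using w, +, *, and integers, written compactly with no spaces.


Compute (w+1) + w.
Ordinal + is associative but NOT commutative; for finite n>0, n + w = w but w + n stays w+n.
(w+1) + w = w + (1+w) = w + w = w*2 (the finite tail 1 is absorbed by the right w).
Result = w*2

w*2


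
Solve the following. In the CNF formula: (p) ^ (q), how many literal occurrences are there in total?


Counting literals in each clause:
Clause 1: 1 literal(s)
Clause 2: 1 literal(s)
Total = 2

2


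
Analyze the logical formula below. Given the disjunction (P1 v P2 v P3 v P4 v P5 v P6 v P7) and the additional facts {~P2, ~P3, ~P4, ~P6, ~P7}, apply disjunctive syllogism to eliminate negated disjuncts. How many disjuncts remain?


Original disjuncts (7): P1, P2, P3, P4, P5, P6, P7
Negated (eliminate): ~P2, ~P3, ~P4, ~P6, ~P7
Remaining disjuncts: P1, P5
Count = 7 - 5 = 2

2


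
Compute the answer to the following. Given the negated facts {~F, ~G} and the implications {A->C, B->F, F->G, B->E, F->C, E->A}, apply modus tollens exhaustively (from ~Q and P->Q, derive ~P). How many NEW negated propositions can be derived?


Initial negated facts: {~F, ~G}
Apply modus tollens to closure:
  ~F and B->F  =>  ~B
Final negated: {~B, ~F, ~G}
New negations: {~B}
Count = 1

1


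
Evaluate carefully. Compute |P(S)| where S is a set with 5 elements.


The power set of a set with n elements has 2^n elements.
|P(S)| = 2^5 = 32

32


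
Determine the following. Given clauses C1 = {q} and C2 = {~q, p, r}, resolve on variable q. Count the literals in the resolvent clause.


Remove q from C1 and ~q from C2.
C1 remainder: {}
C2 remainder: {p, r}
Union (resolvent): {p, r}
Resolvent has 2 literal(s).

2


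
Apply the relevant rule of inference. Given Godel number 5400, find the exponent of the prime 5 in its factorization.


Factorize 5400 by dividing by 5 repeatedly.
Division steps: 5 divides 5400 exactly 2 time(s).
Exponent of 5 = 2

2


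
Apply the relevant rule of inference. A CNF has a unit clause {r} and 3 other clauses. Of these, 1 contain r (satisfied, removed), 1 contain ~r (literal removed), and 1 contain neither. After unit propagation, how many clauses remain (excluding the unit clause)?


Satisfied (removed): 1
Shortened (remain): 1
Unchanged (remain): 1
Remaining = 1 + 1 = 2

2


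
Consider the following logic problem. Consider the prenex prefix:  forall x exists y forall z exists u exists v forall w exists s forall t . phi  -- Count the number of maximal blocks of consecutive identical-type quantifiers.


Quantifier-type sequence: A E A E E A E A  (A=forall, E=exists)
Group into maximal same-type runs:
  Ax1 | Ex1 | Ax1 | Ex2 | Ax1 | Ex1 | Ax1
Number of blocks = 7

7


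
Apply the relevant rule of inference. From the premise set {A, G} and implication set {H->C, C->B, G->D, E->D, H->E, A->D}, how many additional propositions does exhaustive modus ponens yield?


Initial facts: {A, G}
Apply modus ponens to closure:
  G and G->D  =>  D
Final known: {A, D, G}
New propositions: {D}
Count = 1

1


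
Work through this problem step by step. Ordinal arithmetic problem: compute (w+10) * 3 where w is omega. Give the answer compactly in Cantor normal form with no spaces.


Compute (w+10) * 3.
Ordinal * is associative and left-distributive over +, but NOT commutative; for finite n>1, n*w = w but w*n stays w*n.
(w+10) * 3 = (w+10) repeated 3 times. Each intermediate +10 is absorbed by the following w; only the last survives: w*3+10.
Result = w*3+10

w*3+10


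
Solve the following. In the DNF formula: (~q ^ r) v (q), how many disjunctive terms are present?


A DNF formula is a disjunction of terms (conjunctions).
Terms are separated by v.
Counting the disjuncts: 2 terms.

2


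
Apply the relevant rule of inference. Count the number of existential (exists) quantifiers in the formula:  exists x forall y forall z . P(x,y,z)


Quantifier prefix: exists x forall y forall z
Mark each quantifier type:
  E U U
Universal count = 2, Existential count = 1
Asked for existential (exists) quantifiers: 1

1


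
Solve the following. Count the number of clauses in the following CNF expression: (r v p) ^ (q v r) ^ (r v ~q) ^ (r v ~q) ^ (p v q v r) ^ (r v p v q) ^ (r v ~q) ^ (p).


A CNF formula is a conjunction of clauses.
Clauses are separated by ^.
Counting the conjuncts: 8 clauses.

8


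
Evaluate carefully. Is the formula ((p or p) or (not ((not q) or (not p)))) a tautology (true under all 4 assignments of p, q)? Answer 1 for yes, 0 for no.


Check all 4 assignments:
p=0, q=0: 0
p=0, q=1: 0
p=1, q=0: 1
p=1, q=1: 1
Satisfying count = 2/4.
Tautology iff count = 4: no.

0


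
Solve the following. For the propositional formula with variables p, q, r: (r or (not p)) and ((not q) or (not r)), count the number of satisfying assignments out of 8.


Evaluate all 8 assignments for p, q, r:
p=0, q=0, r=0: 1
p=0, q=0, r=1: 1
p=0, q=1, r=0: 1
p=0, q=1, r=1: 0
p=1, q=0, r=0: 0
p=1, q=0, r=1: 1
p=1, q=1, r=0: 0
p=1, q=1, r=1: 0
Satisfying count = 4

4


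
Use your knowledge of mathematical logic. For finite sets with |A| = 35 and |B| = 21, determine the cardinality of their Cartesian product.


The Cartesian product A x B contains all ordered pairs (a, b).
|A x B| = |A| * |B| = 35 * 21 = 735

735


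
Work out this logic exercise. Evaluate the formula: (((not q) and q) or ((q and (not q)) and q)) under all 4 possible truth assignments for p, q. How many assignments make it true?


Check all 4 assignments:
p=0, q=0: 0
p=0, q=1: 0
p=1, q=0: 0
p=1, q=1: 0
Count of True = 0

0


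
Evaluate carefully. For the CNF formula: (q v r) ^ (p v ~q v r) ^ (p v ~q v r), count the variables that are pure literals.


Check each variable for pure literal status:
p: pure positive
q: mixed (not pure)
r: pure positive
Pure literal count = 2

2


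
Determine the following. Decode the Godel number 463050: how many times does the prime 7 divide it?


Factorize 463050 by dividing by 7 repeatedly.
Division steps: 7 divides 463050 exactly 3 time(s).
Exponent of 7 = 3

3


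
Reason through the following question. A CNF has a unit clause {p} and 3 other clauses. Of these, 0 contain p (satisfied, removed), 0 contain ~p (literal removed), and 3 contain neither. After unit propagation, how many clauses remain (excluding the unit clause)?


Satisfied (removed): 0
Shortened (remain): 0
Unchanged (remain): 3
Remaining = 0 + 3 = 3

3


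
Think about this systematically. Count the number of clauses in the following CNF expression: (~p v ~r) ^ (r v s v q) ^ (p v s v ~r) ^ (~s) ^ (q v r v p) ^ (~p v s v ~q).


A CNF formula is a conjunction of clauses.
Clauses are separated by ^.
Counting the conjuncts: 6 clauses.

6


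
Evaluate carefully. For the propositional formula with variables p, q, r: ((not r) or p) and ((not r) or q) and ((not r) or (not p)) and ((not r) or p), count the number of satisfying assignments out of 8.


Evaluate all 8 assignments for p, q, r:
p=0, q=0, r=0: 1
p=0, q=0, r=1: 0
p=0, q=1, r=0: 1
p=0, q=1, r=1: 0
p=1, q=0, r=0: 1
p=1, q=0, r=1: 0
p=1, q=1, r=0: 1
p=1, q=1, r=1: 0
Satisfying count = 4

4


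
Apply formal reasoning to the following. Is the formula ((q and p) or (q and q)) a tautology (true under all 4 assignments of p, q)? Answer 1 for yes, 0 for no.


Check all 4 assignments:
p=0, q=0: 0
p=0, q=1: 1
p=1, q=0: 0
p=1, q=1: 1
Satisfying count = 2/4.
Tautology iff count = 4: no.

0


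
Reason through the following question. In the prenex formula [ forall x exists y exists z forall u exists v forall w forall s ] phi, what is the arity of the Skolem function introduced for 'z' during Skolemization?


Quantifier prefix: forall x exists y exists z forall u exists v forall w forall s
'z' is existentially quantified at position 3.
Universal variables preceding it: x
Skolem function arity = 1

1


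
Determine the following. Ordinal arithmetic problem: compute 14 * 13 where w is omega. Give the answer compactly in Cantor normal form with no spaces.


Compute 14 * 13.
Ordinal * is associative and left-distributive over +, but NOT commutative; for finite n>1, n*w = w but w*n stays w*n.
Both finite; ordinal * agrees with natural *: 14 * 13 = 182.
Result = 182

182


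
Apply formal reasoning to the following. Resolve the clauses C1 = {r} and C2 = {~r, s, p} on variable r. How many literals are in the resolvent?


Remove r from C1 and ~r from C2.
C1 remainder: {}
C2 remainder: {s, p}
Union (resolvent): {p, s}
Resolvent has 2 literal(s).

2


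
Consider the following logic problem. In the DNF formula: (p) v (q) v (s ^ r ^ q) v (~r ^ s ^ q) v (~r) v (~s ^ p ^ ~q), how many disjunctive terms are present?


A DNF formula is a disjunction of terms (conjunctions).
Terms are separated by v.
Counting the disjuncts: 6 terms.

6


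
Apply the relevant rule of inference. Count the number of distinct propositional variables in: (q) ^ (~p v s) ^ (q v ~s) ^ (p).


Identify each variable that appears in the formula.
Variables found: p, q, s
Count = 3

3


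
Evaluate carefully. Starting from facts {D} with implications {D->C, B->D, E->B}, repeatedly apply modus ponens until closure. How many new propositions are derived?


Initial facts: {D}
Apply modus ponens to closure:
  D and D->C  =>  C
Final known: {C, D}
New propositions: {C}
Count = 1

1


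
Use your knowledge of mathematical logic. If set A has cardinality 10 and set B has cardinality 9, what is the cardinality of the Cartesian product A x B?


The Cartesian product A x B contains all ordered pairs (a, b).
|A x B| = |A| * |B| = 10 * 9 = 90

90


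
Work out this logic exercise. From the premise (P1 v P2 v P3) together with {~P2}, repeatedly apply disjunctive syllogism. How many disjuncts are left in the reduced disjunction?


Original disjuncts (3): P1, P2, P3
Negated (eliminate): ~P2
Remaining disjuncts: P1, P3
Count = 3 - 1 = 2

2


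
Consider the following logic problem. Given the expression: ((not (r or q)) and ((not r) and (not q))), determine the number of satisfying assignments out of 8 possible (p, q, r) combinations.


Check all 8 assignments:
p=0, q=0, r=0: 1
p=0, q=0, r=1: 0
p=0, q=1, r=0: 0
p=0, q=1, r=1: 0
p=1, q=0, r=0: 1
p=1, q=0, r=1: 0
p=1, q=1, r=0: 0
p=1, q=1, r=1: 0
Count of True = 2

2


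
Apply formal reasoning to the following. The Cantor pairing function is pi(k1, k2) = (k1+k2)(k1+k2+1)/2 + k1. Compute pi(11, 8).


k1 + k2 = 19
(k1+k2)(k1+k2+1)/2 = 19 * 20 / 2 = 190
pi = 190 + 11 = 201

201


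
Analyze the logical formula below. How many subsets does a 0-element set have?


The power set of a set with n elements has 2^n elements.
|P(S)| = 2^0 = 1

1


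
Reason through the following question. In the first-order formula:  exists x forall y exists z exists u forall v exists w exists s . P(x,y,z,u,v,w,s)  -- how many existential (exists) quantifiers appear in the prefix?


Quantifier prefix: exists x forall y exists z exists u forall v exists w exists s
Mark each quantifier type:
  E U E E U E E
Universal count = 2, Existential count = 5
Asked for existential (exists) quantifiers: 5

5


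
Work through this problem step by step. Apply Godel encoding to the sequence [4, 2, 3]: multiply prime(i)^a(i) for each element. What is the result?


Encode each element as an exponent of the corresponding prime:
  2^4 = 16
  3^2 = 9
  5^3 = 125
Product = 16 * 9 * 125 = 18000

18000


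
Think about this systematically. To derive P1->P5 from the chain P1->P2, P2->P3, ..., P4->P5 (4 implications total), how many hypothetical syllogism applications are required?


With 4 implications in a chain connecting 5 propositions:
P1->P2, P2->P3, ..., P4->P5
Steps needed = (number of implications) - 1 = 4 - 1 = 3

3


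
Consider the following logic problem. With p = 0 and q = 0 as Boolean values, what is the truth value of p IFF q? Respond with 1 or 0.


p = 0, q = 0
Operation: p IFF q
Evaluate: 0 IFF 0 = 1

1


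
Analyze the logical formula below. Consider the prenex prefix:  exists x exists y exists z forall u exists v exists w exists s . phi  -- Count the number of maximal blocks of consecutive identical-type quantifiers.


Quantifier-type sequence: E E E A E E E  (A=forall, E=exists)
Group into maximal same-type runs:
  Ex3 | Ax1 | Ex3
Number of blocks = 3

3


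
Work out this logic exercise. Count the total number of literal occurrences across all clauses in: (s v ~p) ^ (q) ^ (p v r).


Counting literals in each clause:
Clause 1: 2 literal(s)
Clause 2: 1 literal(s)
Clause 3: 2 literal(s)
Total = 5

5


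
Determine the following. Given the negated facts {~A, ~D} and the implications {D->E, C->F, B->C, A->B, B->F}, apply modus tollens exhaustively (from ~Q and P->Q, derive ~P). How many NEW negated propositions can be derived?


Initial negated facts: {~A, ~D}
Apply modus tollens to closure:
  (no implication fires)
Final negated: {~A, ~D}
New negations: {(none)}
Count = 0

0


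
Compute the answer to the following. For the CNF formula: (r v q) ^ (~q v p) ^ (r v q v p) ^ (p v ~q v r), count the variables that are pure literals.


Check each variable for pure literal status:
p: pure positive
q: mixed (not pure)
r: pure positive
Pure literal count = 2

2


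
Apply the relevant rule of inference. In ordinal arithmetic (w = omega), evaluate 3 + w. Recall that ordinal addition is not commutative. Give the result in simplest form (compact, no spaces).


Compute 3 + w.
Ordinal + is associative but NOT commutative; for finite n>0, n + w = w but w + n stays w+n.
Any finite left addend is absorbed by w on the right: 3 + w = w.
Result = w

w


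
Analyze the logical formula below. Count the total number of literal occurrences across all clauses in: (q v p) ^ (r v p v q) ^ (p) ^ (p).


Counting literals in each clause:
Clause 1: 2 literal(s)
Clause 2: 3 literal(s)
Clause 3: 1 literal(s)
Clause 4: 1 literal(s)
Total = 7

7


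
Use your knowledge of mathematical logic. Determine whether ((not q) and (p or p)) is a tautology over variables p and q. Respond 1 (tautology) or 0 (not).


Check all 4 assignments:
p=0, q=0: 0
p=0, q=1: 0
p=1, q=0: 1
p=1, q=1: 0
Satisfying count = 1/4.
Tautology iff count = 4: no.

0


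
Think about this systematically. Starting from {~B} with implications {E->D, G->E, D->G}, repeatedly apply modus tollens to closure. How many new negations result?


Initial negated facts: {~B}
Apply modus tollens to closure:
  (no implication fires)
Final negated: {~B}
New negations: {(none)}
Count = 0

0


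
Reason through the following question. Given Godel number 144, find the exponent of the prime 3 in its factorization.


Factorize 144 by dividing by 3 repeatedly.
Division steps: 3 divides 144 exactly 2 time(s).
Exponent of 3 = 2

2


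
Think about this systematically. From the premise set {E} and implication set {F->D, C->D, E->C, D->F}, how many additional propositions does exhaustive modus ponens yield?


Initial facts: {E}
Apply modus ponens to closure:
  E and E->C  =>  C
  C and C->D  =>  D
  D and D->F  =>  F
Final known: {C, D, E, F}
New propositions: {C, D, F}
Count = 3

3


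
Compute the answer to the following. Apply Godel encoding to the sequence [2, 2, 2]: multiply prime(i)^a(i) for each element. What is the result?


Encode each element as an exponent of the corresponding prime:
  2^2 = 4
  3^2 = 9
  5^2 = 25
Product = 4 * 9 * 25 = 900

900


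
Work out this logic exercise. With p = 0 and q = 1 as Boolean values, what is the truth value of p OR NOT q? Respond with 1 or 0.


p = 0, q = 1
Operation: p OR NOT q
Evaluate: 0 OR NOT 1 = 0

0


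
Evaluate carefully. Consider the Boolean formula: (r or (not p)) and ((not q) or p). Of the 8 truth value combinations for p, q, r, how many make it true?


Evaluate all 8 assignments for p, q, r:
p=0, q=0, r=0: 1
p=0, q=0, r=1: 1
p=0, q=1, r=0: 0
p=0, q=1, r=1: 0
p=1, q=0, r=0: 0
p=1, q=0, r=1: 1
p=1, q=1, r=0: 0
p=1, q=1, r=1: 1
Satisfying count = 4

4


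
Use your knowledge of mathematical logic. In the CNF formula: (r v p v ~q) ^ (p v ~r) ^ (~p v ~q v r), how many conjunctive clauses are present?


A CNF formula is a conjunction of clauses.
Clauses are separated by ^.
Counting the conjuncts: 3 clauses.

3


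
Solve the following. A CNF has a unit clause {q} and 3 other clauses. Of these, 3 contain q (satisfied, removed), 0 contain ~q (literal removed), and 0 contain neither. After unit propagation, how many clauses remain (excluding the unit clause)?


Satisfied (removed): 3
Shortened (remain): 0
Unchanged (remain): 0
Remaining = 0 + 0 = 0

0


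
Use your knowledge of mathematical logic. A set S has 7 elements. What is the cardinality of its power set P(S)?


The power set of a set with n elements has 2^n elements.
|P(S)| = 2^7 = 128

128


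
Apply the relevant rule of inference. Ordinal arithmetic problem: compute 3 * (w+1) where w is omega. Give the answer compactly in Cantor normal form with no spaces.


Compute 3 * (w+1).
Ordinal * is associative and left-distributive over +, but NOT commutative; for finite n>1, n*w = w but w*n stays w*n.
By left-distributivity: 3 * (w+1) = 3*w + 3*1 = w + 3 = w+3.
Result = w+3

w+3


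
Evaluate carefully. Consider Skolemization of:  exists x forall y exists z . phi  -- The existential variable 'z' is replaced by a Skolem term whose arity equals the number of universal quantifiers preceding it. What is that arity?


Quantifier prefix: exists x forall y exists z
'z' is existentially quantified at position 3.
Universal variables preceding it: y
Skolem function arity = 1

1


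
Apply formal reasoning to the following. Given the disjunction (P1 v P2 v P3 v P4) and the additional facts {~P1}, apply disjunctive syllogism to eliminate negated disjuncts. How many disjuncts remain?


Original disjuncts (4): P1, P2, P3, P4
Negated (eliminate): ~P1
Remaining disjuncts: P2, P3, P4
Count = 4 - 1 = 3

3


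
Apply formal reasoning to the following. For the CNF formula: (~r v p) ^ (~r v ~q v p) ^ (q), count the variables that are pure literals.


Check each variable for pure literal status:
p: pure positive
q: mixed (not pure)
r: pure negative
Pure literal count = 2

2


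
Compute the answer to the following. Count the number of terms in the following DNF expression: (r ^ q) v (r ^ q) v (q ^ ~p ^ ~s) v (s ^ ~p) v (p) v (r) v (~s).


A DNF formula is a disjunction of terms (conjunctions).
Terms are separated by v.
Counting the disjuncts: 7 terms.

7


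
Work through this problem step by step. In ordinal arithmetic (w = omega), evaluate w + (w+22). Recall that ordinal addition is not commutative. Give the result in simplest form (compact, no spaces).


Compute w + (w+22).
Ordinal + is associative but NOT commutative; for finite n>0, n + w = w but w + n stays w+n.
w + (w+22) = (w+w) + 22 = w*2+22.
Result = w*2+22

w*2+22


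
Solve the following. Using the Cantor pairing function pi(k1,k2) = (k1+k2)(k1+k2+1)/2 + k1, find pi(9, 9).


k1 + k2 = 18
(k1+k2)(k1+k2+1)/2 = 18 * 19 / 2 = 171
pi = 171 + 9 = 180

180


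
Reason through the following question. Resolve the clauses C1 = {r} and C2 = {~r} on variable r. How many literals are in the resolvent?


Remove r from C1 and ~r from C2.
C1 remainder: {}
C2 remainder: {}
Union (resolvent): {} (empty clause)
Resolvent has 0 literal(s).

0


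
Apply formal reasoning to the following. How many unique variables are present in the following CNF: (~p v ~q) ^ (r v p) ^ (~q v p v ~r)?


Identify each variable that appears in the formula.
Variables found: p, q, r
Count = 3

3


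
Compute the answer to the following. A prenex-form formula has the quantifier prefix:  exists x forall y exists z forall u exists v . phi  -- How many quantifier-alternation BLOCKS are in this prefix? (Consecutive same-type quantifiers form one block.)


Quantifier-type sequence: E A E A E  (A=forall, E=exists)
Group into maximal same-type runs:
  Ex1 | Ax1 | Ex1 | Ax1 | Ex1
Number of blocks = 5

5


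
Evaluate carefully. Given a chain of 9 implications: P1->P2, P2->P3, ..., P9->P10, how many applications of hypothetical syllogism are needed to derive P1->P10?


With 9 implications in a chain connecting 10 propositions:
P1->P2, P2->P3, ..., P9->P10
Steps needed = (number of implications) - 1 = 9 - 1 = 8

8


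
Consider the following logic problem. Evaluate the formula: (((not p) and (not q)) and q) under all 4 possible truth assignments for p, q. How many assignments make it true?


Check all 4 assignments:
p=0, q=0: 0
p=0, q=1: 0
p=1, q=0: 0
p=1, q=1: 0
Count of True = 0

0


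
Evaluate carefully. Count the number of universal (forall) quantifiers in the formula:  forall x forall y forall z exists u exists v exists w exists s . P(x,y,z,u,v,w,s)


Quantifier prefix: forall x forall y forall z exists u exists v exists w exists s
Mark each quantifier type:
  U U U E E E E
Universal count = 3, Existential count = 4
Asked for universal (forall) quantifiers: 3

3


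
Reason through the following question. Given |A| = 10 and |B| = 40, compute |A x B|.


The Cartesian product A x B contains all ordered pairs (a, b).
|A x B| = |A| * |B| = 10 * 40 = 400

400


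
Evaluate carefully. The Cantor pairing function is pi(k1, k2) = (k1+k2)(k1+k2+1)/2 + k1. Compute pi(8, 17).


k1 + k2 = 25
(k1+k2)(k1+k2+1)/2 = 25 * 26 / 2 = 325
pi = 325 + 8 = 333

333


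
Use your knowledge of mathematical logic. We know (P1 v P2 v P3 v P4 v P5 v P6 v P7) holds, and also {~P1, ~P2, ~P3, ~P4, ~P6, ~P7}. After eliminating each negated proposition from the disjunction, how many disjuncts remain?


Original disjuncts (7): P1, P2, P3, P4, P5, P6, P7
Negated (eliminate): ~P1, ~P2, ~P3, ~P4, ~P6, ~P7
Remaining disjuncts: P5
Count = 7 - 6 = 1

1


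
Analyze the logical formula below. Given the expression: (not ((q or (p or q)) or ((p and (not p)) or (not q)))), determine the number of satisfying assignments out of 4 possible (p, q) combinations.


Check all 4 assignments:
p=0, q=0: 0
p=0, q=1: 0
p=1, q=0: 0
p=1, q=1: 0
Count of True = 0

0


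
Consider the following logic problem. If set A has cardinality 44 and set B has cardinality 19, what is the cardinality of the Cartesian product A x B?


The Cartesian product A x B contains all ordered pairs (a, b).
|A x B| = |A| * |B| = 44 * 19 = 836

836


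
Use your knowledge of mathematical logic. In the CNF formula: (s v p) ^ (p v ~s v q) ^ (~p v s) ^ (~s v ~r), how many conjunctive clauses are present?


A CNF formula is a conjunction of clauses.
Clauses are separated by ^.
Counting the conjuncts: 4 clauses.

4


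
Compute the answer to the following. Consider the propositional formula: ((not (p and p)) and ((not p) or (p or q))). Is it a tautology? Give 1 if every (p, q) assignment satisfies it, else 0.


Check all 4 assignments:
p=0, q=0: 1
p=0, q=1: 1
p=1, q=0: 0
p=1, q=1: 0
Satisfying count = 2/4.
Tautology iff count = 4: no.

0


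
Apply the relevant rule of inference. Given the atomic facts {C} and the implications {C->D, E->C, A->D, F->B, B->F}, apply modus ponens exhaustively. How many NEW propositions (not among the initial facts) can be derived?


Initial facts: {C}
Apply modus ponens to closure:
  C and C->D  =>  D
Final known: {C, D}
New propositions: {D}
Count = 1

1


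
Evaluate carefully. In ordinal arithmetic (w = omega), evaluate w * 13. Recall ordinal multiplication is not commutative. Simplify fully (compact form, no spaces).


Compute w * 13.
Ordinal * is associative and left-distributive over +, but NOT commutative; for finite n>1, n*w = w but w*n stays w*n.
w * 13 means 13 copies of w concatenated: w*13.
Result = w*13

w*13


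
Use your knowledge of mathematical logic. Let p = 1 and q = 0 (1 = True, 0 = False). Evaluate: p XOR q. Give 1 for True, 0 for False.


p = 1, q = 0
Operation: p XOR q
Evaluate: 1 XOR 0 = 1

1


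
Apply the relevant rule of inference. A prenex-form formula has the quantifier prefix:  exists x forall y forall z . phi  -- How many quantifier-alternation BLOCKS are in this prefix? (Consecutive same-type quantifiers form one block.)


Quantifier-type sequence: E A A  (A=forall, E=exists)
Group into maximal same-type runs:
  Ex1 | Ax2
Number of blocks = 2

2
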